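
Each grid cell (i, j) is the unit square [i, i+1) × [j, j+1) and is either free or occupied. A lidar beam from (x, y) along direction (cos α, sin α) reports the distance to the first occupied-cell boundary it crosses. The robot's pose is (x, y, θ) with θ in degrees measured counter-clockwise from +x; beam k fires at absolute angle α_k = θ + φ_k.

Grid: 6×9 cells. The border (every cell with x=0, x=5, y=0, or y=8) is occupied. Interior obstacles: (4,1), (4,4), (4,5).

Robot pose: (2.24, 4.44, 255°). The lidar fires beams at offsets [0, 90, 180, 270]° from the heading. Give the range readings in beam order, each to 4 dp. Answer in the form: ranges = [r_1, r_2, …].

beam 1: φ=0°, α=255°
  d=(-0.2588,-0.9659)  start (2,4)  tX=0.9273 tY=0.4555  stride 1/|dx|=3.8637 1/|dy|=1.0353
    cross y-line → (2,3), t=0.4555
    cross x-line → (1,3), t=0.9273
    cross y-line → (1,2), t=1.4908
    cross y-line → (1,1), t=2.5261
    cross y-line → (1,0), t=3.5614 (wall)
  → r_1 = 3.5614
beam 2: φ=90°, α=345°
  d=(0.9659,-0.2588)  start (2,4)  tX=0.7868 tY=1.7000  stride 1/|dx|=1.0353 1/|dy|=3.8637
    cross x-line → (3,4), t=0.7868
    cross y-line → (3,3), t=1.7000
    cross x-line → (4,3), t=1.8221
    cross x-line → (5,3), t=2.8574 (wall)
  → r_2 = 2.8574
beam 3: φ=180°, α=75°
  d=(0.2588,0.9659)  start (2,4)  tX=2.9364 tY=0.5798  stride 1/|dx|=3.8637 1/|dy|=1.0353
    cross y-line → (2,5), t=0.5798
    cross y-line → (2,6), t=1.6150
    cross y-line → (2,7), t=2.6503
    cross x-line → (3,7), t=2.9364
    cross y-line → (3,8), t=3.6856 (wall)
  → r_3 = 3.6856
beam 4: φ=270°, α=165°
  d=(-0.9659,0.2588)  start (2,4)  tX=0.2485 tY=2.1637  stride 1/|dx|=1.0353 1/|dy|=3.8637
    cross x-line → (1,4), t=0.2485
    cross x-line → (0,4), t=1.2837 (wall)
  → r_4 = 1.2837

ranges = [3.5614, 2.8574, 3.6856, 1.2837]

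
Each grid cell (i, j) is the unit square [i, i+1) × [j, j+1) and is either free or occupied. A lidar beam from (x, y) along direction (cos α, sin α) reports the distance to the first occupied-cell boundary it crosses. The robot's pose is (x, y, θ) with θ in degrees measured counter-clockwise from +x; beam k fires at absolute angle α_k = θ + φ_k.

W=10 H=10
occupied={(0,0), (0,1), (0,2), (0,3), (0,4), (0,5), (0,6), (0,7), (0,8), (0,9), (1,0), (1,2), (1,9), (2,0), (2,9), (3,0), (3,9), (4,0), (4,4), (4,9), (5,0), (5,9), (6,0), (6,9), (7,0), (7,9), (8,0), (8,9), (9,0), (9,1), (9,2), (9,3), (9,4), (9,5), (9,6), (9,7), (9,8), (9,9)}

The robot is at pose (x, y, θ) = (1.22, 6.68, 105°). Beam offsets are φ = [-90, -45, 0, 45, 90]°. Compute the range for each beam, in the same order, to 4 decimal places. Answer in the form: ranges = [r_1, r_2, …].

beam 1: φ=-90°, α=15°
  dir = (cos 15°, sin 15°) = (0.9659, 0.2588); from cell (1,6)
  next x-line at t=0.8075, next y-line at t=1.2364; Δt_x=1.0353, Δt_y=3.8637
    x: enter (2,6) at t=0.8075
    y: enter (2,7) at t=1.2364
    x: enter (3,7) at t=1.8428
    x: enter (4,7) at t=2.8781
    x: enter (5,7) at t=3.9133
    x: enter (6,7) at t=4.9486
    y: enter (6,8) at t=5.1001
    x: enter (7,8) at t=5.9839
    x: enter (8,8) at t=7.0192
    x: enter (9,8) at t=8.0544 ← occupied
  → r_1 = 8.0544
beam 2: φ=-45°, α=60°
  dir = (cos 60°, sin 60°) = (0.5000, 0.8660); from cell (1,6)
  next x-line at t=1.5600, next y-line at t=0.3695; Δt_x=2.0000, Δt_y=1.1547
    y: enter (1,7) at t=0.3695
    y: enter (1,8) at t=1.5242
    x: enter (2,8) at t=1.5600
    y: enter (2,9) at t=2.6789 ← occupied
  → r_2 = 2.6789
beam 3: φ=0°, α=105°
  dir = (cos 105°, sin 105°) = (-0.2588, 0.9659); from cell (1,6)
  next x-line at t=0.8500, next y-line at t=0.3313; Δt_x=3.8637, Δt_y=1.0353
    y: enter (1,7) at t=0.3313
    x: enter (0,7) at t=0.8500 ← occupied
  → r_3 = 0.8500
beam 4: φ=45°, α=150°
  dir = (cos 150°, sin 150°) = (-0.8660, 0.5000); from cell (1,6)
  next x-line at t=0.2540, next y-line at t=0.6400; Δt_x=1.1547, Δt_y=2.0000
    x: enter (0,6) at t=0.2540 ← occupied
  → r_4 = 0.2540
beam 5: φ=90°, α=195°
  dir = (cos 195°, sin 195°) = (-0.9659, -0.2588); from cell (1,6)
  next x-line at t=0.2278, next y-line at t=2.6273; Δt_x=1.0353, Δt_y=3.8637
    x: enter (0,6) at t=0.2278 ← occupied
  → r_5 = 0.2278

ranges = [8.0544, 2.6789, 0.8500, 0.2540, 0.2278]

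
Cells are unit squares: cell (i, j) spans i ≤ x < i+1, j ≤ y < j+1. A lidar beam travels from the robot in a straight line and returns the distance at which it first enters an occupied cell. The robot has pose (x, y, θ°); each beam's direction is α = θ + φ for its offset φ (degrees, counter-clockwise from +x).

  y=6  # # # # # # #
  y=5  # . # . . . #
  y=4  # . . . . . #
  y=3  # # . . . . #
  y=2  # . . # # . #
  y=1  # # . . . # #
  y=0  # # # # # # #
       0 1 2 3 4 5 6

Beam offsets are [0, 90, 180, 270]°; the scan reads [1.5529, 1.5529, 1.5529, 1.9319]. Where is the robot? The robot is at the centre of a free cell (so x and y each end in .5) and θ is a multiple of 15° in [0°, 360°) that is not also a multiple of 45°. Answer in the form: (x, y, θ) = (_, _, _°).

Candidates: 19 free-cell centres × 16 headings = 304 poses. Raycast each; keep the one whose scan matches to 4 dp.
  (3.5, 5.5, 165°): beam 1 = 0.5176 ≠ 1.5529 ✗
  (5.5, 4.5, 330°): beam 1 = 0.5774 ≠ 1.5529 ✗
  (2.5, 1.5, 210°): beam 1 = 0.5774 ≠ 1.5529 ✗
  …
  (4.5, 4.5, 255°): r_1=1.5529, r_2=1.5529, r_3=1.5529, r_4=1.9319 — all match ✓
Unique over the lattice → pose = (4.5, 4.5, 255°).

(x, y, θ) = (4.5, 4.5, 255°)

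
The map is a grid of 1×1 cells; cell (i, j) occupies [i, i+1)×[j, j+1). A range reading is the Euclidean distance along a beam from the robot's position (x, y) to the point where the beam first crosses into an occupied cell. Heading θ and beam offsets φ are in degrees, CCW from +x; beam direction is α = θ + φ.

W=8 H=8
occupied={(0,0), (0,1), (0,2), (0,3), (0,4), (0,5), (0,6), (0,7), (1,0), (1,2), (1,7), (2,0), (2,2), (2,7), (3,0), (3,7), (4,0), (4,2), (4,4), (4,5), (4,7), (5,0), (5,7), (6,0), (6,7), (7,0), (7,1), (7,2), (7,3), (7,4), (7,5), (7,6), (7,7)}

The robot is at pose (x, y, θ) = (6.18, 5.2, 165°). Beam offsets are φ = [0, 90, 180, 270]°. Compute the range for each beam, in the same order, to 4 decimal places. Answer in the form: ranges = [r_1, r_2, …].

beam 1: φ=0°, α=165°
  d=(-0.9659,0.2588)  start (6,5)  tX=0.1863 tY=3.0910  stride 1/|dx|=1.0353 1/|dy|=3.8637
    cross x-line → (5,5), t=0.1863
    cross x-line → (4,5), t=1.2216 (wall)
  → r_1 = 1.2216
beam 2: φ=90°, α=255°
  d=(-0.2588,-0.9659)  start (6,5)  tX=0.6955 tY=0.2071  stride 1/|dx|=3.8637 1/|dy|=1.0353
    cross y-line → (6,4), t=0.2071
    cross x-line → (5,4), t=0.6955
    cross y-line → (5,3), t=1.2423
    cross y-line → (5,2), t=2.2776
    cross y-line → (5,1), t=3.3129
    cross y-line → (5,0), t=4.3482 (wall)
  → r_2 = 4.3482
beam 3: φ=180°, α=345°
  d=(0.9659,-0.2588)  start (6,5)  tX=0.8489 tY=0.7727  stride 1/|dx|=1.0353 1/|dy|=3.8637
    cross y-line → (6,4), t=0.7727
    cross x-line → (7,4), t=0.8489 (wall)
  → r_3 = 0.8489
beam 4: φ=270°, α=75°
  d=(0.2588,0.9659)  start (6,5)  tX=3.1682 tY=0.8282  stride 1/|dx|=3.8637 1/|dy|=1.0353
    cross y-line → (6,6), t=0.8282
    cross y-line → (6,7), t=1.8635 (wall)
  → r_4 = 1.8635

ranges = [1.2216, 4.3482, 0.8489, 1.8635]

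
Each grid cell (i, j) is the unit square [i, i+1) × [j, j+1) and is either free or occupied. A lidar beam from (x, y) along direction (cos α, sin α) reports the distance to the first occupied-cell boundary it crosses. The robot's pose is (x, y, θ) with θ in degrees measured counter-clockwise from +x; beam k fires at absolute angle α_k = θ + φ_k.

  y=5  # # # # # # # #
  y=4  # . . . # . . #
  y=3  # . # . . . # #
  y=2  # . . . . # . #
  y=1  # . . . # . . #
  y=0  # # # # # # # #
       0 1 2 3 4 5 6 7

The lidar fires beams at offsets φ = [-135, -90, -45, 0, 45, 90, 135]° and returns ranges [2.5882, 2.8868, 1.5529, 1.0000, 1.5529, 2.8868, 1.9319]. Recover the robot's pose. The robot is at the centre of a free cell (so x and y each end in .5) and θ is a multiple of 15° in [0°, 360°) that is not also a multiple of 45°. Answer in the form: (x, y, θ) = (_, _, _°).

The pose lattice has 19·16 = 304 candidates. Test each by forward raycasting.
  (3.5, 4.5, 165°): beam 1 = 0.5774 ≠ 2.5882 ✗
  (5.5, 4.5, 60°): beam 1 = 1.5529 ≠ 2.5882 ✗
  (2.5, 1.5, 165°): beam 1 = 2.8868 ≠ 2.5882 ✗
  (2.5, 1.5, 195°): beam 1 = 3.0000 ≠ 2.5882 ✗
  …
  (3.5, 2.5, 300°): r_1=2.5882, r_2=2.8868, r_3=1.5529, r_4=1.0000, r_5=1.5529, r_6=2.8868, r_7=1.9319 — all match ✓
Only this pose fits every beam.

(x, y, θ) = (3.5, 2.5, 300°)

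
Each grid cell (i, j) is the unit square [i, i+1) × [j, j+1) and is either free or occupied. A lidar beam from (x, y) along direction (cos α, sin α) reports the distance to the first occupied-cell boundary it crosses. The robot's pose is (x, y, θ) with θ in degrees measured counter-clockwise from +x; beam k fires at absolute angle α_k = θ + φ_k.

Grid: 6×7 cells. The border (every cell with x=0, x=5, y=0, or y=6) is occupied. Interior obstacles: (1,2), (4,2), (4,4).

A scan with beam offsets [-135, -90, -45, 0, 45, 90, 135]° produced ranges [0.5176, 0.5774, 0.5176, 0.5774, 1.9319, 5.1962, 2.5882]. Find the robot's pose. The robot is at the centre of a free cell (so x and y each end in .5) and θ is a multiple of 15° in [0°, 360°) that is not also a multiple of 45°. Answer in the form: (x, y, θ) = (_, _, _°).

Enumerate (i+0.5, j+0.5, θ) over the 17 free cells and 16 admissible headings. For each, cast all 7 beams and compare to the given ranges.
  (2.5, 2.5, 300°): beam 3 = 1.5529 ≠ 0.5176 ✗
  (3.5, 5.5, 165°): beam 1 = 1.0000 ≠ 0.5176 ✗
  (2.5, 1.5, 285°): beam 1 = 1.0000 ≠ 0.5176 ✗
  (1.5, 5.5, 195°): beam 1 = 0.5774 ≠ 0.5176 ✗
  …
  (1.5, 5.5, 210°): r_1=0.5176, r_2=0.5774, r_3=0.5176, r_4=0.5774, r_5=1.9319, r_6=5.1962, r_7=2.5882 — all match ✓
Only this pose fits every beam.

(x, y, θ) = (1.5, 5.5, 210°)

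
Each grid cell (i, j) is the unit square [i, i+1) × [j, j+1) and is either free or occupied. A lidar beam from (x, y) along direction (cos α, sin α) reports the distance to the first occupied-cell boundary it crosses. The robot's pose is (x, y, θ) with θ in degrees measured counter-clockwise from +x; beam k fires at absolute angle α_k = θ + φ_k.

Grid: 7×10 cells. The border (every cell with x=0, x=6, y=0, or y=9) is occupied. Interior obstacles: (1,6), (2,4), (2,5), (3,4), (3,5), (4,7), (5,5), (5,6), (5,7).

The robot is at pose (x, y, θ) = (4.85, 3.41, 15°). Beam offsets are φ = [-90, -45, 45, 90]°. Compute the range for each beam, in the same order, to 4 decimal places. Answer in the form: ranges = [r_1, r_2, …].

beam 1: φ=-90°, α=285°
  d=(0.2588,-0.9659)  start (4,3)  tX=0.5796 tY=0.4245  stride 1/|dx|=3.8637 1/|dy|=1.0353
    cross y-line → (4,2), t=0.4245
    cross x-line → (5,2), t=0.5796
    cross y-line → (5,1), t=1.4597
    cross y-line → (5,0), t=2.4950 (wall)
  → r_1 = 2.4950
beam 2: φ=-45°, α=330°
  d=(0.8660,-0.5000)  start (4,3)  tX=0.1732 tY=0.8200  stride 1/|dx|=1.1547 1/|dy|=2.0000
    cross x-line → (5,3), t=0.1732
    cross y-line → (5,2), t=0.8200
    cross x-line → (6,2), t=1.3279 (wall)
  → r_2 = 1.3279
beam 3: φ=45°, α=60°
  d=(0.5000,0.8660)  start (4,3)  tX=0.3000 tY=0.6813  stride 1/|dx|=2.0000 1/|dy|=1.1547
    cross x-line → (5,3), t=0.3000
    cross y-line → (5,4), t=0.6813
    cross y-line → (5,5), t=1.8360 (wall)
  → r_3 = 1.8360
beam 4: φ=90°, α=105°
  d=(-0.2588,0.9659)  start (4,3)  tX=3.2841 tY=0.6108  stride 1/|dx|=3.8637 1/|dy|=1.0353
    cross y-line → (4,4), t=0.6108
    cross y-line → (4,5), t=1.6461
    cross y-line → (4,6), t=2.6814
    cross x-line → (3,6), t=3.2841
    cross y-line → (3,7), t=3.7166
    cross y-line → (3,8), t=4.7519
    cross y-line → (3,9), t=5.7872 (wall)
  → r_4 = 5.7872

ranges = [2.4950, 1.3279, 1.8360, 5.7872]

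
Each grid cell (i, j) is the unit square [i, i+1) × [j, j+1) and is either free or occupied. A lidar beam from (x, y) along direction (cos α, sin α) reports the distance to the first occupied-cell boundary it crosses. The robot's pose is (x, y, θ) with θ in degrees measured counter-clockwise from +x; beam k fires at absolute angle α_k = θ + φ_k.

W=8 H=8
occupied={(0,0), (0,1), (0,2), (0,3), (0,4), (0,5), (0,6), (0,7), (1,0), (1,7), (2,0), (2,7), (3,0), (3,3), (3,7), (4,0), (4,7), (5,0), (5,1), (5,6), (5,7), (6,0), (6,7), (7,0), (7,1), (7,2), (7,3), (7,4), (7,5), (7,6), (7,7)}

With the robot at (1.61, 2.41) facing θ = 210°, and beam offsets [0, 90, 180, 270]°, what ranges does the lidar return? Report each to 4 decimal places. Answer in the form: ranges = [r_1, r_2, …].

ranges = [0.7044, 1.6281, 1.6050, 1.2200]

beam 1: φ=0°, α=210°
  direction (-0.8660, -0.5000); cell (1,2); t to first gridline: x 0.7044, y 0.8200 (then +1.1547 / +2.0000)
    (0,2) via x @ 0.7044  # hit
  → r_1 = 0.7044
beam 2: φ=90°, α=300°
  direction (0.5000, -0.8660); cell (1,2); t to first gridline: x 0.7800, y 0.4734 (then +2.0000 / +1.1547)
    (1,1) via y @ 0.4734
    (2,1) via x @ 0.7800
    (2,0) via y @ 1.6281  # hit
  → r_2 = 1.6281
beam 3: φ=180°, α=30°
  direction (0.8660, 0.5000); cell (1,2); t to first gridline: x 0.4503, y 1.1800 (then +1.1547 / +2.0000)
    (2,2) via x @ 0.4503
    (2,3) via y @ 1.1800
    (3,3) via x @ 1.6050  # hit
  → r_3 = 1.6050
beam 4: φ=270°, α=120°
  direction (-0.5000, 0.8660); cell (1,2); t to first gridline: x 1.2200, y 0.6813 (then +2.0000 / +1.1547)
    (1,3) via y @ 0.6813
    (0,3) via x @ 1.2200  # hit
  → r_4 = 1.2200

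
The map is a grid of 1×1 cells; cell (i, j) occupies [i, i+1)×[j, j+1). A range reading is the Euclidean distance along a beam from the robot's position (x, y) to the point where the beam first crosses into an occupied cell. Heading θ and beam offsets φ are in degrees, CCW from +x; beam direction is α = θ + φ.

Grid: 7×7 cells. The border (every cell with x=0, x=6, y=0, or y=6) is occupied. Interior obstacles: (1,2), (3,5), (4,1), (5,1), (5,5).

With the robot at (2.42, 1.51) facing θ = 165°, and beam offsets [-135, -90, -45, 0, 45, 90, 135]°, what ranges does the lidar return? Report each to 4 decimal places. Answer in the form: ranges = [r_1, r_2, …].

beam 1: φ=-135°, α=30°
  cosα=0.8660 sinα=0.5000 | (2,1) | tMaxX 0.6697 tMaxY 0.9800 | tΔX 1.1547 tΔY 2.0000
    t=0.6697 [x] (3,1)
    t=0.9800 [y] (3,2)
    t=1.8244 [x] (4,2)
    t=2.9791 [x] (5,2)
    t=2.9800 [y] (5,3)
    t=4.1338 [x] (6,3) — stop
  → r_1 = 4.1338
beam 2: φ=-90°, α=75°
  cosα=0.2588 sinα=0.9659 | (2,1) | tMaxX 2.2409 tMaxY 0.5073 | tΔX 3.8637 tΔY 1.0353
    t=0.5073 [y] (2,2)
    t=1.5426 [y] (2,3)
    t=2.2409 [x] (3,3)
    t=2.5778 [y] (3,4)
    t=3.6131 [y] (3,5) — stop
  → r_2 = 3.6131
beam 3: φ=-45°, α=120°
  cosα=-0.5000 sinα=0.8660 | (2,1) | tMaxX 0.8400 tMaxY 0.5658 | tΔX 2.0000 tΔY 1.1547
    t=0.5658 [y] (2,2)
    t=0.8400 [x] (1,2) — stop
  → r_3 = 0.8400
beam 4: φ=0°, α=165°
  cosα=-0.9659 sinα=0.2588 | (2,1) | tMaxX 0.4348 tMaxY 1.8932 | tΔX 1.0353 tΔY 3.8637
    t=0.4348 [x] (1,1)
    t=1.4701 [x] (0,1) — stop
  → r_4 = 1.4701
beam 5: φ=45°, α=210°
  cosα=-0.8660 sinα=-0.5000 | (2,1) | tMaxX 0.4850 tMaxY 1.0200 | tΔX 1.1547 tΔY 2.0000
    t=0.4850 [x] (1,1)
    t=1.0200 [y] (1,0) — stop
  → r_5 = 1.0200
beam 6: φ=90°, α=255°
  cosα=-0.2588 sinα=-0.9659 | (2,1) | tMaxX 1.6228 tMaxY 0.5280 | tΔX 3.8637 tΔY 1.0353
    t=0.5280 [y] (2,0) — stop
  → r_6 = 0.5280
beam 7: φ=135°, α=300°
  cosα=0.5000 sinα=-0.8660 | (2,1) | tMaxX 1.1600 tMaxY 0.5889 | tΔX 2.0000 tΔY 1.1547
    t=0.5889 [y] (2,0) — stop
  → r_7 = 0.5889

ranges = [4.1338, 3.6131, 0.8400, 1.4701, 1.0200, 0.5280, 0.5889]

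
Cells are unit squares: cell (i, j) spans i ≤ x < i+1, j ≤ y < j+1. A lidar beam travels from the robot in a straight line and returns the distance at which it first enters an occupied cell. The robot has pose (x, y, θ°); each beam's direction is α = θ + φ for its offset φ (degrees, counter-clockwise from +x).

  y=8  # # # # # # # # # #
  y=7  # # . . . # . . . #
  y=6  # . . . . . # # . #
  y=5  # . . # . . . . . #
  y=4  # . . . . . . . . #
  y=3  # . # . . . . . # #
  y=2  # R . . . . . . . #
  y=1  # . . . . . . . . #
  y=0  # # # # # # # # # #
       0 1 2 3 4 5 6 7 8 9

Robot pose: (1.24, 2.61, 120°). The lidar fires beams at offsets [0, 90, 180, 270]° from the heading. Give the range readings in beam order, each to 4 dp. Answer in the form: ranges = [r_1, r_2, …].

ranges = [0.4800, 0.2771, 1.8591, 0.8776]

beam 1: φ=0°, α=120°
  cosα=-0.5000 sinα=0.8660 | (1,2) | tMaxX 0.4800 tMaxY 0.4503 | tΔX 2.0000 tΔY 1.1547
    t=0.4503 [y] (1,3)
    t=0.4800 [x] (0,3) — stop
  → r_1 = 0.4800
beam 2: φ=90°, α=210°
  cosα=-0.8660 sinα=-0.5000 | (1,2) | tMaxX 0.2771 tMaxY 1.2200 | tΔX 1.1547 tΔY 2.0000
    t=0.2771 [x] (0,2) — stop
  → r_2 = 0.2771
beam 3: φ=180°, α=300°
  cosα=0.5000 sinα=-0.8660 | (1,2) | tMaxX 1.5200 tMaxY 0.7044 | tΔX 2.0000 tΔY 1.1547
    t=0.7044 [y] (1,1)
    t=1.5200 [x] (2,1)
    t=1.8591 [y] (2,0) — stop
  → r_3 = 1.8591
beam 4: φ=270°, α=30°
  cosα=0.8660 sinα=0.5000 | (1,2) | tMaxX 0.8776 tMaxY 0.7800 | tΔX 1.1547 tΔY 2.0000
    t=0.7800 [y] (1,3)
    t=0.8776 [x] (2,3) — stop
  → r_4 = 0.8776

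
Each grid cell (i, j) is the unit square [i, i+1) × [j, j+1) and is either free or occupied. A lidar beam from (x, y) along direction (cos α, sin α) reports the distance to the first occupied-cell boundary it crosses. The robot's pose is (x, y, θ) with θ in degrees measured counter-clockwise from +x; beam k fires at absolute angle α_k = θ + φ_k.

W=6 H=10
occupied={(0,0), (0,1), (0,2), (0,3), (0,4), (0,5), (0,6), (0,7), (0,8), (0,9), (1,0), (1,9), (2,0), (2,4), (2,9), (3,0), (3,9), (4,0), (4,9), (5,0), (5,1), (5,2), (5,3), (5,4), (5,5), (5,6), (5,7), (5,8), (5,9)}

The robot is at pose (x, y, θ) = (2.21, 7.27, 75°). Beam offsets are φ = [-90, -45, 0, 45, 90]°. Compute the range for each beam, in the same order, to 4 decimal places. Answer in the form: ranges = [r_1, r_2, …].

beam 1: φ=-90°, α=345°
  dir = (cos 345°, sin 345°) = (0.9659, -0.2588); from cell (2,7)
  next x-line at t=0.8179, next y-line at t=1.0432; Δt_x=1.0353, Δt_y=3.8637
    x: enter (3,7) at t=0.8179
    y: enter (3,6) at t=1.0432
    x: enter (4,6) at t=1.8531
    x: enter (5,6) at t=2.8884 ← occupied
  → r_1 = 2.8884
beam 2: φ=-45°, α=30°
  dir = (cos 30°, sin 30°) = (0.8660, 0.5000); from cell (2,7)
  next x-line at t=0.9122, next y-line at t=1.4600; Δt_x=1.1547, Δt_y=2.0000
    x: enter (3,7) at t=0.9122
    y: enter (3,8) at t=1.4600
    x: enter (4,8) at t=2.0669
    x: enter (5,8) at t=3.2216 ← occupied
  → r_2 = 3.2216
beam 3: φ=0°, α=75°
  dir = (cos 75°, sin 75°) = (0.2588, 0.9659); from cell (2,7)
  next x-line at t=3.0523, next y-line at t=0.7558; Δt_x=3.8637, Δt_y=1.0353
    y: enter (2,8) at t=0.7558
    y: enter (2,9) at t=1.7910 ← occupied
  → r_3 = 1.7910
beam 4: φ=45°, α=120°
  dir = (cos 120°, sin 120°) = (-0.5000, 0.8660); from cell (2,7)
  next x-line at t=0.4200, next y-line at t=0.8429; Δt_x=2.0000, Δt_y=1.1547
    x: enter (1,7) at t=0.4200
    y: enter (1,8) at t=0.8429
    y: enter (1,9) at t=1.9976 ← occupied
  → r_4 = 1.9976
beam 5: φ=90°, α=165°
  dir = (cos 165°, sin 165°) = (-0.9659, 0.2588); from cell (2,7)
  next x-line at t=0.2174, next y-line at t=2.8205; Δt_x=1.0353, Δt_y=3.8637
    x: enter (1,7) at t=0.2174
    x: enter (0,7) at t=1.2527 ← occupied
  → r_5 = 1.2527

ranges = [2.8884, 3.2216, 1.7910, 1.9976, 1.2527]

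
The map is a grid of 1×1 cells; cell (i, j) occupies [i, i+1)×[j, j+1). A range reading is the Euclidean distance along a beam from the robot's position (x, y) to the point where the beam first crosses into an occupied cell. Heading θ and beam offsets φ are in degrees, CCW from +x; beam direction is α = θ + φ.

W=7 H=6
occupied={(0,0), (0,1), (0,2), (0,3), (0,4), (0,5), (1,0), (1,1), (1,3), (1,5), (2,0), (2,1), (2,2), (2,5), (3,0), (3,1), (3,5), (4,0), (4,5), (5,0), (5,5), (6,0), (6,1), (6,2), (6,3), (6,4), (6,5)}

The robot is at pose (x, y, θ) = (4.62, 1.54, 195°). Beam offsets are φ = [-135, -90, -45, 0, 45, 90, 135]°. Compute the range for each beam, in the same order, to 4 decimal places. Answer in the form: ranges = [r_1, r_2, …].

beam 1: φ=-135°, α=60°
  d=(0.5000,0.8660)  start (4,1)  tX=0.7600 tY=0.5312  stride 1/|dx|=2.0000 1/|dy|=1.1547
    cross y-line → (4,2), t=0.5312
    cross x-line → (5,2), t=0.7600
    cross y-line → (5,3), t=1.6859
    cross x-line → (6,3), t=2.7600 (wall)
  → r_1 = 2.7600
beam 2: φ=-90°, α=105°
  d=(-0.2588,0.9659)  start (4,1)  tX=2.3955 tY=0.4762  stride 1/|dx|=3.8637 1/|dy|=1.0353
    cross y-line → (4,2), t=0.4762
    cross y-line → (4,3), t=1.5115
    cross x-line → (3,3), t=2.3955
    cross y-line → (3,4), t=2.5468
    cross y-line → (3,5), t=3.5821 (wall)
  → r_2 = 3.5821
beam 3: φ=-45°, α=150°
  d=(-0.8660,0.5000)  start (4,1)  tX=0.7159 tY=0.9200  stride 1/|dx|=1.1547 1/|dy|=2.0000
    cross x-line → (3,1), t=0.7159 (wall)
  → r_3 = 0.7159
beam 4: φ=0°, α=195°
  d=(-0.9659,-0.2588)  start (4,1)  tX=0.6419 tY=2.0864  stride 1/|dx|=1.0353 1/|dy|=3.8637
    cross x-line → (3,1), t=0.6419 (wall)
  → r_4 = 0.6419
beam 5: φ=45°, α=240°
  d=(-0.5000,-0.8660)  start (4,1)  tX=1.2400 tY=0.6235  stride 1/|dx|=2.0000 1/|dy|=1.1547
    cross y-line → (4,0), t=0.6235 (wall)
  → r_5 = 0.6235
beam 6: φ=90°, α=285°
  d=(0.2588,-0.9659)  start (4,1)  tX=1.4682 tY=0.5590  stride 1/|dx|=3.8637 1/|dy|=1.0353
    cross y-line → (4,0), t=0.5590 (wall)
  → r_6 = 0.5590
beam 7: φ=135°, α=330°
  d=(0.8660,-0.5000)  start (4,1)  tX=0.4388 tY=1.0800  stride 1/|dx|=1.1547 1/|dy|=2.0000
    cross x-line → (5,1), t=0.4388
    cross y-line → (5,0), t=1.0800 (wall)
  → r_7 = 1.0800

ranges = [2.7600, 3.5821, 0.7159, 0.6419, 0.6235, 0.5590, 1.0800]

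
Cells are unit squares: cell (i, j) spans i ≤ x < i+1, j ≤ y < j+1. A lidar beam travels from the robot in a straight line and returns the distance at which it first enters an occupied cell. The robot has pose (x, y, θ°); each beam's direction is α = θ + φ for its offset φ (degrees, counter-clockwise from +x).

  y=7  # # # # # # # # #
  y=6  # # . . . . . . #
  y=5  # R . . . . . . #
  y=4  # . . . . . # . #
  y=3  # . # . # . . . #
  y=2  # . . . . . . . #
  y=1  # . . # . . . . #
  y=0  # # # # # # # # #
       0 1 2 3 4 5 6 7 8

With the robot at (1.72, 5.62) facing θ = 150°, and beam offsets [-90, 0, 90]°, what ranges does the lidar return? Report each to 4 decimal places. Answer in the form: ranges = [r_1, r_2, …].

ranges = [0.4388, 0.7600, 1.4400]

beam 1: φ=-90°, α=60°
  direction (0.5000, 0.8660); cell (1,5); t to first gridline: x 0.5600, y 0.4388 (then +2.0000 / +1.1547)
    (1,6) via y @ 0.4388  # hit
  → r_1 = 0.4388
beam 2: φ=0°, α=150°
  direction (-0.8660, 0.5000); cell (1,5); t to first gridline: x 0.8314, y 0.7600 (then +1.1547 / +2.0000)
    (1,6) via y @ 0.7600  # hit
  → r_2 = 0.7600
beam 3: φ=90°, α=240°
  direction (-0.5000, -0.8660); cell (1,5); t to first gridline: x 1.4400, y 0.7159 (then +2.0000 / +1.1547)
    (1,4) via y @ 0.7159
    (0,4) via x @ 1.4400  # hit
  → r_3 = 1.4400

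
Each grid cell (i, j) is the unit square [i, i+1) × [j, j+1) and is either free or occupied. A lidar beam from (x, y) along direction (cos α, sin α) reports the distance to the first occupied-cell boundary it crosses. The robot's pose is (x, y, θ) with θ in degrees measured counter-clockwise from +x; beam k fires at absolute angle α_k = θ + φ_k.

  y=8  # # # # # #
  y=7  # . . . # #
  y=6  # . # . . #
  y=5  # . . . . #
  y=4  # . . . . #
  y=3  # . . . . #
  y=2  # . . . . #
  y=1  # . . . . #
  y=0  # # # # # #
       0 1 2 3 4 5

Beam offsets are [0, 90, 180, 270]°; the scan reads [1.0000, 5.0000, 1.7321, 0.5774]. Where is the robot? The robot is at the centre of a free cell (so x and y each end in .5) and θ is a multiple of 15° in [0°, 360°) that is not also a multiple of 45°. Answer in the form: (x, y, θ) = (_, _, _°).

Candidates: 26 free-cell centres × 16 headings = 416 poses. Raycast each; keep the one whose scan matches to 4 dp.
  (2.5, 3.5, 255°): beam 1 = 2.5882 ≠ 1.0000 ✗
  (4.5, 4.5, 300°): beam 2 = 0.5774 ≠ 5.0000 ✗
  (2.5, 5.5, 60°): beam 1 = 0.5774 ≠ 1.0000 ✗
  (3.5, 2.5, 210°): beam 1 = 2.8868 ≠ 1.0000 ✗
  …
  (2.5, 1.5, 330°): r_1=1.0000, r_2=5.0000, r_3=1.7321, r_4=0.5774 — all match ✓
Only this pose fits every beam.

(x, y, θ) = (2.5, 1.5, 330°)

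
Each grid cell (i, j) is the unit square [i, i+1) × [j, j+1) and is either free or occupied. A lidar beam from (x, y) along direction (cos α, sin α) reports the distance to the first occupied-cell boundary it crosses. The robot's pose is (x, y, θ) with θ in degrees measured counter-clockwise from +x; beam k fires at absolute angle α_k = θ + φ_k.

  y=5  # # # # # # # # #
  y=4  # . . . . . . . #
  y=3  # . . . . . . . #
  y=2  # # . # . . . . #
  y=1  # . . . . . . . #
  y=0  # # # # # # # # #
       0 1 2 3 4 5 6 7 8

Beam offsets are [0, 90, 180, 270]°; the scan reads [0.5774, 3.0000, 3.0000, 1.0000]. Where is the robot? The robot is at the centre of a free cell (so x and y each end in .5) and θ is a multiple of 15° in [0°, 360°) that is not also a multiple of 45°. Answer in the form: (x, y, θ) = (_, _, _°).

(x, y, θ) = (6.5, 4.5, 120°)

The pose lattice has 26·16 = 416 candidates. Test each by forward raycasting.
  (2.5, 1.5, 30°): beam 1 = 1.0000 ≠ 0.5774 ✗
  (5.5, 2.5, 105°): beam 1 = 2.5882 ≠ 0.5774 ✗
  (2.5, 1.5, 255°): beam 1 = 0.5176 ≠ 0.5774 ✗
  (7.5, 3.5, 240°): beam 1 = 2.8868 ≠ 0.5774 ✗
  (7.5, 2.5, 15°): beam 1 = 0.5176 ≠ 0.5774 ✗
  …
  (6.5, 4.5, 120°): r_1=0.5774, r_2=3.0000, r_3=3.0000, r_4=1.0000 — all match ✓
Unique over the lattice → pose = (6.5, 4.5, 120°).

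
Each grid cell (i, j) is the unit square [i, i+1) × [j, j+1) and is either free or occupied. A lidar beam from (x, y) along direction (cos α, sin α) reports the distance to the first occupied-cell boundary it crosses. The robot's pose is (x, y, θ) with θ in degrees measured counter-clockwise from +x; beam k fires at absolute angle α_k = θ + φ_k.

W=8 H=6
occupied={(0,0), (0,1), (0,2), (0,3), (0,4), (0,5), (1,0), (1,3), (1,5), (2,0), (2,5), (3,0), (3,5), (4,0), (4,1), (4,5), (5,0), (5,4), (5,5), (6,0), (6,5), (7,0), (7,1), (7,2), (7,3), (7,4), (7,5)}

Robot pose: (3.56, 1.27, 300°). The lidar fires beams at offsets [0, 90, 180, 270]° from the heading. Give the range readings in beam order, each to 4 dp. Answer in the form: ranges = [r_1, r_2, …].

beam 1: φ=0°, α=300°
  cosα=0.5000 sinα=-0.8660 | (3,1) | tMaxX 0.8800 tMaxY 0.3118 | tΔX 2.0000 tΔY 1.1547
    t=0.3118 [y] (3,0) — stop
  → r_1 = 0.3118
beam 2: φ=90°, α=30°
  cosα=0.8660 sinα=0.5000 | (3,1) | tMaxX 0.5081 tMaxY 1.4600 | tΔX 1.1547 tΔY 2.0000
    t=0.5081 [x] (4,1) — stop
  → r_2 = 0.5081
beam 3: φ=180°, α=120°
  cosα=-0.5000 sinα=0.8660 | (3,1) | tMaxX 1.1200 tMaxY 0.8429 | tΔX 2.0000 tΔY 1.1547
    t=0.8429 [y] (3,2)
    t=1.1200 [x] (2,2)
    t=1.9976 [y] (2,3)
    t=3.1200 [x] (1,3) — stop
  → r_3 = 3.1200
beam 4: φ=270°, α=210°
  cosα=-0.8660 sinα=-0.5000 | (3,1) | tMaxX 0.6466 tMaxY 0.5400 | tΔX 1.1547 tΔY 2.0000
    t=0.5400 [y] (3,0) — stop
  → r_4 = 0.5400

ranges = [0.3118, 0.5081, 3.1200, 0.5400]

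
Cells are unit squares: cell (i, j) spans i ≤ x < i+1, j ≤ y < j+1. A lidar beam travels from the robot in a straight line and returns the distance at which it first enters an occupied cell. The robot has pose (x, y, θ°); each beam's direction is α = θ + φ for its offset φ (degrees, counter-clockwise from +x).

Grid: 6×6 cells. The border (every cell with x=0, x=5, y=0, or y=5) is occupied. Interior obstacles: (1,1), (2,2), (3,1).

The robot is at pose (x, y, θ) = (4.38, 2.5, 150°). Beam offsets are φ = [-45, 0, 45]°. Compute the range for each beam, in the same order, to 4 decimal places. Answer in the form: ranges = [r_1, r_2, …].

ranges = [2.5882, 3.9029, 1.4287]

beam 1: φ=-45°, α=105°
  dir = (cos 105°, sin 105°) = (-0.2588, 0.9659); from cell (4,2)
  next x-line at t=1.4682, next y-line at t=0.5176; Δt_x=3.8637, Δt_y=1.0353
    y: enter (4,3) at t=0.5176
    x: enter (3,3) at t=1.4682
    y: enter (3,4) at t=1.5529
    y: enter (3,5) at t=2.5882 ← occupied
  → r_1 = 2.5882
beam 2: φ=0°, α=150°
  dir = (cos 150°, sin 150°) = (-0.8660, 0.5000); from cell (4,2)
  next x-line at t=0.4388, next y-line at t=1.0000; Δt_x=1.1547, Δt_y=2.0000
    x: enter (3,2) at t=0.4388
    y: enter (3,3) at t=1.0000
    x: enter (2,3) at t=1.5935
    x: enter (1,3) at t=2.7482
    y: enter (1,4) at t=3.0000
    x: enter (0,4) at t=3.9029 ← occupied
  → r_2 = 3.9029
beam 3: φ=45°, α=195°
  dir = (cos 195°, sin 195°) = (-0.9659, -0.2588); from cell (4,2)
  next x-line at t=0.3934, next y-line at t=1.9319; Δt_x=1.0353, Δt_y=3.8637
    x: enter (3,2) at t=0.3934
    x: enter (2,2) at t=1.4287 ← occupied
  → r_3 = 1.4287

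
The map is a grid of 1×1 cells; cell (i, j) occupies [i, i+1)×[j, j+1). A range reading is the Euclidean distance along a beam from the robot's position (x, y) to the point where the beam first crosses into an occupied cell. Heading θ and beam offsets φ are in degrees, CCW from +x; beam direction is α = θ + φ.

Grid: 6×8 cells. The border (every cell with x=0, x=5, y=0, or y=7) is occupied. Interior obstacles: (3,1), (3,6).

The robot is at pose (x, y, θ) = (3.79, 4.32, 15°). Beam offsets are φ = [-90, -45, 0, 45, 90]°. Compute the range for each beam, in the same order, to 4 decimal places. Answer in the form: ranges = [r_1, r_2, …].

ranges = [3.4371, 1.3972, 1.2527, 2.4200, 1.7393]

beam 1: φ=-90°, α=285°
  d=(0.2588,-0.9659)  start (3,4)  tX=0.8114 tY=0.3313  stride 1/|dx|=3.8637 1/|dy|=1.0353
    cross y-line → (3,3), t=0.3313
    cross x-line → (4,3), t=0.8114
    cross y-line → (4,2), t=1.3666
    cross y-line → (4,1), t=2.4018
    cross y-line → (4,0), t=3.4371 (wall)
  → r_1 = 3.4371
beam 2: φ=-45°, α=330°
  d=(0.8660,-0.5000)  start (3,4)  tX=0.2425 tY=0.6400  stride 1/|dx|=1.1547 1/|dy|=2.0000
    cross x-line → (4,4), t=0.2425
    cross y-line → (4,3), t=0.6400
    cross x-line → (5,3), t=1.3972 (wall)
  → r_2 = 1.3972
beam 3: φ=0°, α=15°
  d=(0.9659,0.2588)  start (3,4)  tX=0.2174 tY=2.6273  stride 1/|dx|=1.0353 1/|dy|=3.8637
    cross x-line → (4,4), t=0.2174
    cross x-line → (5,4), t=1.2527 (wall)
  → r_3 = 1.2527
beam 4: φ=45°, α=60°
  d=(0.5000,0.8660)  start (3,4)  tX=0.4200 tY=0.7852  stride 1/|dx|=2.0000 1/|dy|=1.1547
    cross x-line → (4,4), t=0.4200
    cross y-line → (4,5), t=0.7852
    cross y-line → (4,6), t=1.9399
    cross x-line → (5,6), t=2.4200 (wall)
  → r_4 = 2.4200
beam 5: φ=90°, α=105°
  d=(-0.2588,0.9659)  start (3,4)  tX=3.0523 tY=0.7040  stride 1/|dx|=3.8637 1/|dy|=1.0353
    cross y-line → (3,5), t=0.7040
    cross y-line → (3,6), t=1.7393 (wall)
  → r_5 = 1.7393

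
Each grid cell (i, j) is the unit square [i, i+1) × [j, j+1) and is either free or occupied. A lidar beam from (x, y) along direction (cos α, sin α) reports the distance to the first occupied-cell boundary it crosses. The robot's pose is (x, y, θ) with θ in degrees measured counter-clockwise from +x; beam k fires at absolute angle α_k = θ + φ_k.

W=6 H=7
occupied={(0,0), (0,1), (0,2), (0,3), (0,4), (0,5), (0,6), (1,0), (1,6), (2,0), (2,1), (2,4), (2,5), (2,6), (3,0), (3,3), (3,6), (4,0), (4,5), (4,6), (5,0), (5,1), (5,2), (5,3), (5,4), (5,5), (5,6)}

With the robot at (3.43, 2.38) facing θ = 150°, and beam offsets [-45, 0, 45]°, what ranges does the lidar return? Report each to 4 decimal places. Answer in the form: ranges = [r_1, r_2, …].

beam 1: φ=-45°, α=105°
  cosα=-0.2588 sinα=0.9659 | (3,2) | tMaxX 1.6614 tMaxY 0.6419 | tΔX 3.8637 tΔY 1.0353
    t=0.6419 [y] (3,3) — stop
  → r_1 = 0.6419
beam 2: φ=0°, α=150°
  cosα=-0.8660 sinα=0.5000 | (3,2) | tMaxX 0.4965 tMaxY 1.2400 | tΔX 1.1547 tΔY 2.0000
    t=0.4965 [x] (2,2)
    t=1.2400 [y] (2,3)
    t=1.6512 [x] (1,3)
    t=2.8059 [x] (0,3) — stop
  → r_2 = 2.8059
beam 3: φ=45°, α=195°
  cosα=-0.9659 sinα=-0.2588 | (3,2) | tMaxX 0.4452 tMaxY 1.4682 | tΔX 1.0353 tΔY 3.8637
    t=0.4452 [x] (2,2)
    t=1.4682 [y] (2,1) — stop
  → r_3 = 1.4682

ranges = [0.6419, 2.8059, 1.4682]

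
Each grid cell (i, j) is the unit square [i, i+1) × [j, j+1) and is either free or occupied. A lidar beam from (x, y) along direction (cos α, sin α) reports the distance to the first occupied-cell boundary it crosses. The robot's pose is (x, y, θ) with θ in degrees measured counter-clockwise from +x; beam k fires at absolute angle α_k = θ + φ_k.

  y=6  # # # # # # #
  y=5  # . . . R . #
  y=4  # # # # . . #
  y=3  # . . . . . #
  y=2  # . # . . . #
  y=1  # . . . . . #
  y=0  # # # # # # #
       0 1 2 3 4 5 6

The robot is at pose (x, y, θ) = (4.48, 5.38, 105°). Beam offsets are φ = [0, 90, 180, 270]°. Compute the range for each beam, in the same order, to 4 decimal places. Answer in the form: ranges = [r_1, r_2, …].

beam 1: φ=0°, α=105°
  direction (-0.2588, 0.9659); cell (4,5); t to first gridline: x 1.8546, y 0.6419 (then +3.8637 / +1.0353)
    (4,6) via y @ 0.6419  # hit
  → r_1 = 0.6419
beam 2: φ=90°, α=195°
  direction (-0.9659, -0.2588); cell (4,5); t to first gridline: x 0.4969, y 1.4682 (then +1.0353 / +3.8637)
    (3,5) via x @ 0.4969
    (3,4) via y @ 1.4682  # hit
  → r_2 = 1.4682
beam 3: φ=180°, α=285°
  direction (0.2588, -0.9659); cell (4,5); t to first gridline: x 2.0091, y 0.3934 (then +3.8637 / +1.0353)
    (4,4) via y @ 0.3934
    (4,3) via y @ 1.4287
    (5,3) via x @ 2.0091
    (5,2) via y @ 2.4640
    (5,1) via y @ 3.4992
    (5,0) via y @ 4.5345  # hit
  → r_3 = 4.5345
beam 4: φ=270°, α=15°
  direction (0.9659, 0.2588); cell (4,5); t to first gridline: x 0.5383, y 2.3955 (then +1.0353 / +3.8637)
    (5,5) via x @ 0.5383
    (6,5) via x @ 1.5736  # hit
  → r_4 = 1.5736

ranges = [0.6419, 1.4682, 4.5345, 1.5736]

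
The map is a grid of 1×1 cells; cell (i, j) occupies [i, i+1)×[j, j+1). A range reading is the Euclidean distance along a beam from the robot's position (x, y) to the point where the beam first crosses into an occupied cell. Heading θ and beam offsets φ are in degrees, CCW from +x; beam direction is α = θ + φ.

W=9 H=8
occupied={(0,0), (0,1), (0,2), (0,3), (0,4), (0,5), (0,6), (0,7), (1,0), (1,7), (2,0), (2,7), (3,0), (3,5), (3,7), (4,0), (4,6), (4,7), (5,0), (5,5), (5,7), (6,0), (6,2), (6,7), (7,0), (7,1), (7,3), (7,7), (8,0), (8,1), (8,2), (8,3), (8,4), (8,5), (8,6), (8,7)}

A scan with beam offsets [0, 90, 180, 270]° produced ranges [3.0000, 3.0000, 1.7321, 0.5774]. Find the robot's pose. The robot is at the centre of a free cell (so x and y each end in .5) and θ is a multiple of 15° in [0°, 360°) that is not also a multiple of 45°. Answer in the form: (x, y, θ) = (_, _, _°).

(x, y, θ) = (5.5, 2.5, 120°)

Candidates: 36 free-cell centres × 16 headings = 576 poses. Raycast each; keep the one whose scan matches to 4 dp.
  (2.5, 6.5, 210°): beam 1 = 1.7321 ≠ 3.0000 ✗
  (1.5, 2.5, 120°): beam 1 = 1.0000 ≠ 3.0000 ✗
  (5.5, 3.5, 255°): beam 1 = 2.5882 ≠ 3.0000 ✗
  …
  (5.5, 2.5, 120°): r_1=3.0000, r_2=3.0000, r_3=1.7321, r_4=0.5774 — all match ✓
Only this pose fits every beam.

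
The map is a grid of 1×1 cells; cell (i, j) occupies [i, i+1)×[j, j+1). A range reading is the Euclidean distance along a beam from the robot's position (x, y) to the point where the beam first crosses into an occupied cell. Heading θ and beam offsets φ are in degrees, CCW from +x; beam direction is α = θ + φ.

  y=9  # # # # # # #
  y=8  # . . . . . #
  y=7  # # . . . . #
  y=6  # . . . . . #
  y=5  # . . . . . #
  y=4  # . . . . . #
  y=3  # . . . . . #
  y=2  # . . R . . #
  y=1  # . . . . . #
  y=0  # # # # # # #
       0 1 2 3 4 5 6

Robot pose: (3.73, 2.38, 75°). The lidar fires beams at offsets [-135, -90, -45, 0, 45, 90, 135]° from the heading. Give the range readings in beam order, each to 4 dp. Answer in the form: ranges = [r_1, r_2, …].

ranges = [1.5935, 2.3501, 2.6212, 6.8535, 5.3347, 2.8263, 2.7600]

beam 1: φ=-135°, α=300°
  d=(0.5000,-0.8660)  start (3,2)  tX=0.5400 tY=0.4388  stride 1/|dx|=2.0000 1/|dy|=1.1547
    cross y-line → (3,1), t=0.4388
    cross x-line → (4,1), t=0.5400
    cross y-line → (4,0), t=1.5935 (wall)
  → r_1 = 1.5935
beam 2: φ=-90°, α=345°
  d=(0.9659,-0.2588)  start (3,2)  tX=0.2795 tY=1.4682  stride 1/|dx|=1.0353 1/|dy|=3.8637
    cross x-line → (4,2), t=0.2795
    cross x-line → (5,2), t=1.3148
    cross y-line → (5,1), t=1.4682
    cross x-line → (6,1), t=2.3501 (wall)
  → r_2 = 2.3501
beam 3: φ=-45°, α=30°
  d=(0.8660,0.5000)  start (3,2)  tX=0.3118 tY=1.2400  stride 1/|dx|=1.1547 1/|dy|=2.0000
    cross x-line → (4,2), t=0.3118
    cross y-line → (4,3), t=1.2400
    cross x-line → (5,3), t=1.4665
    cross x-line → (6,3), t=2.6212 (wall)
  → r_3 = 2.6212
beam 4: φ=0°, α=75°
  d=(0.2588,0.9659)  start (3,2)  tX=1.0432 tY=0.6419  stride 1/|dx|=3.8637 1/|dy|=1.0353
    cross y-line → (3,3), t=0.6419
    cross x-line → (4,3), t=1.0432
    cross y-line → (4,4), t=1.6771
    cross y-line → (4,5), t=2.7124
    cross y-line → (4,6), t=3.7477
    cross y-line → (4,7), t=4.7830
    cross x-line → (5,7), t=4.9069
    cross y-line → (5,8), t=5.8183
    cross y-line → (5,9), t=6.8535 (wall)
  → r_4 = 6.8535
beam 5: φ=45°, α=120°
  d=(-0.5000,0.8660)  start (3,2)  tX=1.4600 tY=0.7159  stride 1/|dx|=2.0000 1/|dy|=1.1547
    cross y-line → (3,3), t=0.7159
    cross x-line → (2,3), t=1.4600
    cross y-line → (2,4), t=1.8706
    cross y-line → (2,5), t=3.0253
    cross x-line → (1,5), t=3.4600
    cross y-line → (1,6), t=4.1800
    cross y-line → (1,7), t=5.3347 (wall)
  → r_5 = 5.3347
beam 6: φ=90°, α=165°
  d=(-0.9659,0.2588)  start (3,2)  tX=0.7558 tY=2.3955  stride 1/|dx|=1.0353 1/|dy|=3.8637
    cross x-line → (2,2), t=0.7558
    cross x-line → (1,2), t=1.7910
    cross y-line → (1,3), t=2.3955
    cross x-line → (0,3), t=2.8263 (wall)
  → r_6 = 2.8263
beam 7: φ=135°, α=210°
  d=(-0.8660,-0.5000)  start (3,2)  tX=0.8429 tY=0.7600  stride 1/|dx|=1.1547 1/|dy|=2.0000
    cross y-line → (3,1), t=0.7600
    cross x-line → (2,1), t=0.8429
    cross x-line → (1,1), t=1.9976
    cross y-line → (1,0), t=2.7600 (wall)
  → r_7 = 2.7600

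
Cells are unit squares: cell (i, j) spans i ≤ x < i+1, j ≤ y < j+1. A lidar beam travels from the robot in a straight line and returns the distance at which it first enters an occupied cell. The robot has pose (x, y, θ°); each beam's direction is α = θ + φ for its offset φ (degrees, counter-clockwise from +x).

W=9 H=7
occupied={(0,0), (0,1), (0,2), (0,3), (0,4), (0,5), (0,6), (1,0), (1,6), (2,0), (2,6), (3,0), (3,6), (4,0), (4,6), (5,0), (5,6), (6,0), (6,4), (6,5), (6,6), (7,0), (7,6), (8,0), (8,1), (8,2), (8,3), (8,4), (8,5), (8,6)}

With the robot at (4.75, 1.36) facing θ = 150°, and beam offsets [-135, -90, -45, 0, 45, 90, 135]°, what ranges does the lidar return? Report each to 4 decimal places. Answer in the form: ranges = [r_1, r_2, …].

beam 1: φ=-135°, α=15°
  direction (0.9659, 0.2588); cell (4,1); t to first gridline: x 0.2588, y 2.4728 (then +1.0353 / +3.8637)
    (5,1) via x @ 0.2588
    (6,1) via x @ 1.2941
    (7,1) via x @ 2.3294
    (7,2) via y @ 2.4728
    (8,2) via x @ 3.3646  # hit
  → r_1 = 3.3646
beam 2: φ=-90°, α=60°
  direction (0.5000, 0.8660); cell (4,1); t to first gridline: x 0.5000, y 0.7390 (then +2.0000 / +1.1547)
    (5,1) via x @ 0.5000
    (5,2) via y @ 0.7390
    (5,3) via y @ 1.8937
    (6,3) via x @ 2.5000
    (6,4) via y @ 3.0484  # hit
  → r_2 = 3.0484
beam 3: φ=-45°, α=105°
  direction (-0.2588, 0.9659); cell (4,1); t to first gridline: x 2.8978, y 0.6626 (then +3.8637 / +1.0353)
    (4,2) via y @ 0.6626
    (4,3) via y @ 1.6979
    (4,4) via y @ 2.7331
    (3,4) via x @ 2.8978
    (3,5) via y @ 3.7684
    (3,6) via y @ 4.8037  # hit
  → r_3 = 4.8037
beam 4: φ=0°, α=150°
  direction (-0.8660, 0.5000); cell (4,1); t to first gridline: x 0.8660, y 1.2800 (then +1.1547 / +2.0000)
    (3,1) via x @ 0.8660
    (3,2) via y @ 1.2800
    (2,2) via x @ 2.0207
    (1,2) via x @ 3.1754
    (1,3) via y @ 3.2800
    (0,3) via x @ 4.3301  # hit
  → r_4 = 4.3301
beam 5: φ=45°, α=195°
  direction (-0.9659, -0.2588); cell (4,1); t to first gridline: x 0.7765, y 1.3909 (then +1.0353 / +3.8637)
    (3,1) via x @ 0.7765
    (3,0) via y @ 1.3909  # hit
  → r_5 = 1.3909
beam 6: φ=90°, α=240°
  direction (-0.5000, -0.8660); cell (4,1); t to first gridline: x 1.5000, y 0.4157 (then +2.0000 / +1.1547)
    (4,0) via y @ 0.4157  # hit
  → r_6 = 0.4157
beam 7: φ=135°, α=285°
  direction (0.2588, -0.9659); cell (4,1); t to first gridline: x 0.9659, y 0.3727 (then +3.8637 / +1.0353)
    (4,0) via y @ 0.3727  # hit
  → r_7 = 0.3727

ranges = [3.3646, 3.0484, 4.8037, 4.3301, 1.3909, 0.4157, 0.3727]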